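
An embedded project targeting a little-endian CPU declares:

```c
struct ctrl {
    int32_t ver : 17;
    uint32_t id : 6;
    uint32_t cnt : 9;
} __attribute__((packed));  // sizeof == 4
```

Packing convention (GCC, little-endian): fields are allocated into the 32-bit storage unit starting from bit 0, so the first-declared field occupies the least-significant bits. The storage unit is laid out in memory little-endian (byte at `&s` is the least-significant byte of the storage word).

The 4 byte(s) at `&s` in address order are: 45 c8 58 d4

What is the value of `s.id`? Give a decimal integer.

44

[0]=0x45 [1]=0xc8 [2]=0x58 [3]=0xd4 (little-endian) → word 0xd458c845
ver [0+:17] = (word>>0) & 0x1ffff = 51269
id [17+:6] = (word>>17) & 0x3f = 44  ←
cnt [23+:9] = (word>>23) & 0x1ff = 424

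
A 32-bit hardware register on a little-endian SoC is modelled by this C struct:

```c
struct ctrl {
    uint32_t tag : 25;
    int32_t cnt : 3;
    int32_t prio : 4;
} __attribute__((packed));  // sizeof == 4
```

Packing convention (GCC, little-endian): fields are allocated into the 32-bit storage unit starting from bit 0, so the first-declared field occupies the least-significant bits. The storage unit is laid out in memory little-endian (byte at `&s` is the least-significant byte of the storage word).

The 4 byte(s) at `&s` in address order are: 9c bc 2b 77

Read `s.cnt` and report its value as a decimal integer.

[0]=0x9c [1]=0xbc [2]=0x2b [3]=0x77 (little-endian) → word 0x772bbc9c
tag:25 @ bit 0 → (0x772bbc9c>>0)&0x1ffffff = 0x12bbc9c
cnt:3 @ bit 25 → (0x772bbc9c>>25)&0x7 = 0x3  ←
prio:4 @ bit 28 → (0x772bbc9c>>28)&0xf = 0x7
cnt signed 3b, MSB=0: value = 3

3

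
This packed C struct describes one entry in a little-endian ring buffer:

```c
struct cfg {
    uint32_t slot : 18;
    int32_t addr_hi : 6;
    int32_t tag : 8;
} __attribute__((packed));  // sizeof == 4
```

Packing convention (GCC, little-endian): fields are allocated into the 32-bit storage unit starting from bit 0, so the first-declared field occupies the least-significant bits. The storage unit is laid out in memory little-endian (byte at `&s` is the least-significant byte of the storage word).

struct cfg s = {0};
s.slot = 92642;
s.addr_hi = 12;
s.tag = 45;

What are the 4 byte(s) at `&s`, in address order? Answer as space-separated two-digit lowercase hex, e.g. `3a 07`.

e2 69 31 2d

[0+:18] slot=92642 & 0x3ffff = 0x169e2; word=0x000169e2
[18+:6] addr_hi=12 & 0x3f = 0xc; word=0x003169e2
[24+:8] tag=45 & 0xff = 0x2d; word=0x2d3169e2
word = 0x2d3169e2 → little-endian bytes:
  [0]=0xe2  [1]=0x69  [2]=0x31  [3]=0x2d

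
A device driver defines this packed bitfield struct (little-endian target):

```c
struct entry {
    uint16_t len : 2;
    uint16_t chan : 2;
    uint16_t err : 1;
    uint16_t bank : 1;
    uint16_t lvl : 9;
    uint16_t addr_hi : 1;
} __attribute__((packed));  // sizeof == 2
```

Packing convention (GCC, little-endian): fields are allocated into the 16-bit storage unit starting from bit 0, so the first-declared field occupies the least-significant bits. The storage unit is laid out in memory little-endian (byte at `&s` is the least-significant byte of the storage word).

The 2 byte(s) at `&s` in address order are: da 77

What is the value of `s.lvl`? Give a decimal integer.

479

[0]=0xda [1]=0x77 (little-endian) → word 0x77da
len:2 @ bit 0 → (0x77da>>0)&0x3 = 0x2
chan:2 @ bit 2 → (0x77da>>2)&0x3 = 0x2
err:1 @ bit 4 → (0x77da>>4)&0x1 = 0x1
bank:1 @ bit 5 → (0x77da>>5)&0x1 = 0x0
lvl:9 @ bit 6 → (0x77da>>6)&0x1ff = 0x1df  ←
addr_hi:1 @ bit 15 → (0x77da>>15)&0x1 = 0x0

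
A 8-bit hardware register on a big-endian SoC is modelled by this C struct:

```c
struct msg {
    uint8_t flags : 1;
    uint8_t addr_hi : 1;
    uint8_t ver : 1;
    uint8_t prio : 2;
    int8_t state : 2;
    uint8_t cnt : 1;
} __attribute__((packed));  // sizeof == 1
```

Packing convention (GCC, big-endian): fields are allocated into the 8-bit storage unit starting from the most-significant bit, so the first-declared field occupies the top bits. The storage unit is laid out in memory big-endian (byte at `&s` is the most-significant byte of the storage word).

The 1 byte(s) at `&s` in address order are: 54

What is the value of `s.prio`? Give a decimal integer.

2

[0]=0x54 (big-endian) → word 0x54
flags:1 @ bit 7 → (0x54>>7)&0x1 = 0x0
addr_hi:1 @ bit 6 → (0x54>>6)&0x1 = 0x1
ver:1 @ bit 5 → (0x54>>5)&0x1 = 0x0
prio:2 @ bit 3 → (0x54>>3)&0x3 = 0x2  ←
state:2 @ bit 1 → (0x54>>1)&0x3 = 0x2
cnt:1 @ bit 0 → (0x54>>0)&0x1 = 0x0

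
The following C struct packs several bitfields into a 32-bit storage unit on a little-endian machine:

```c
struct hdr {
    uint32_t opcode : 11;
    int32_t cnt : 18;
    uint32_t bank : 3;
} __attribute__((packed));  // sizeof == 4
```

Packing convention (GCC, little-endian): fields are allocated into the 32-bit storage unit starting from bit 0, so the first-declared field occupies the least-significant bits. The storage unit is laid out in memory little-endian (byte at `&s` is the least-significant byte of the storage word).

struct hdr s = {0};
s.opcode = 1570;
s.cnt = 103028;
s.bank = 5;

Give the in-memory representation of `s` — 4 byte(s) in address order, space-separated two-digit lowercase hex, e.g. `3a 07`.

22 a6 93 ac

opcode (11b) val=1570 bits=0x622 at bit 0: 0x00000622
cnt (18b) val=103028 bits=0x19274 at bit 11: 0x0c93a622
bank (3b) val=5 bits=0x5 at bit 29: 0xac93a622
word = 0xac93a622 → little-endian bytes:
  [0]=0x22  [1]=0xa6  [2]=0x93  [3]=0xac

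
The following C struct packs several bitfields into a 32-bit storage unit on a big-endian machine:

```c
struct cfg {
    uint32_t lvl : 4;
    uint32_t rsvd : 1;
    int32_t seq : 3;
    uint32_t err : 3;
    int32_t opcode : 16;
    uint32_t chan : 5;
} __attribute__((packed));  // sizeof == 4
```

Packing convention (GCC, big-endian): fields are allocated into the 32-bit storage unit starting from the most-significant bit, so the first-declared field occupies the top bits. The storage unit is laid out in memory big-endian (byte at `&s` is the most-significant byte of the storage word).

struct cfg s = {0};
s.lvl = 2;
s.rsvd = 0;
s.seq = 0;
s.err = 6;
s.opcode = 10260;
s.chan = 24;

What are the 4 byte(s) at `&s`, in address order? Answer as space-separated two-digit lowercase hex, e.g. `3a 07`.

lvl (4b) val=2 bits=0x2 at bit 28: 0x20000000
rsvd (1b) val=0 bits=0x0 at bit 27: 0x20000000
seq (3b) val=0 bits=0x0 at bit 24: 0x20000000
err (3b) val=6 bits=0x6 at bit 21: 0x20c00000
opcode (16b) val=10260 bits=0x2814 at bit 5: 0x20c50280
chan (5b) val=24 bits=0x18 at bit 0: 0x20c50298
word = 0x20c50298 → big-endian bytes:
  [0]=0x20  [1]=0xc5  [2]=0x02  [3]=0x98

20 c5 02 98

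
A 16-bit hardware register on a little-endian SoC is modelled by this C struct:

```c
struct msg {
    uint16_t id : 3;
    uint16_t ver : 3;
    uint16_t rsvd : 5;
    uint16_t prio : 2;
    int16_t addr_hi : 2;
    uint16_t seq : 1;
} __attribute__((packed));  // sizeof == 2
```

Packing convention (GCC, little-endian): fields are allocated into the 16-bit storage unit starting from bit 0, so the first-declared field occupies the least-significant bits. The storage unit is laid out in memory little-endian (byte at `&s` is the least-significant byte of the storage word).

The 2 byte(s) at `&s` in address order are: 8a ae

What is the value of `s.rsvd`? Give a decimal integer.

[0]=0x8a [1]=0xae (little-endian) → word 0xae8a
id [0+:3] = (word>>0) & 0x7 = 2
ver [3+:3] = (word>>3) & 0x7 = 1
rsvd [6+:5] = (word>>6) & 0x1f = 26  ←
prio [11+:2] = (word>>11) & 0x3 = 1
addr_hi [13+:2] = (word>>13) & 0x3 = 1
seq [15+:1] = (word>>15) & 0x1 = 1

26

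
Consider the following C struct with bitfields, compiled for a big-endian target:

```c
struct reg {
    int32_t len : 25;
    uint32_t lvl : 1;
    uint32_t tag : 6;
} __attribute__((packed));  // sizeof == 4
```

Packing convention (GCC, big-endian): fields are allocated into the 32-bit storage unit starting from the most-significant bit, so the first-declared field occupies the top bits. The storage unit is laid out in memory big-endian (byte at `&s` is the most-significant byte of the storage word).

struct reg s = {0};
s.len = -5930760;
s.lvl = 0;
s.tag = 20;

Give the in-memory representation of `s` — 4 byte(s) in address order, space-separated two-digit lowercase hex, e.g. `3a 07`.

[7+:25] len=-5930760 & 0x1ffffff = 0x1a580f8; word=0xd2c07c00
[6+:1] lvl=0 & 0x1 = 0x0; word=0xd2c07c00
[0+:6] tag=20 & 0x3f = 0x14; word=0xd2c07c14
word = 0xd2c07c14 → big-endian bytes:
  [0]=0xd2  [1]=0xc0  [2]=0x7c  [3]=0x14

d2 c0 7c 14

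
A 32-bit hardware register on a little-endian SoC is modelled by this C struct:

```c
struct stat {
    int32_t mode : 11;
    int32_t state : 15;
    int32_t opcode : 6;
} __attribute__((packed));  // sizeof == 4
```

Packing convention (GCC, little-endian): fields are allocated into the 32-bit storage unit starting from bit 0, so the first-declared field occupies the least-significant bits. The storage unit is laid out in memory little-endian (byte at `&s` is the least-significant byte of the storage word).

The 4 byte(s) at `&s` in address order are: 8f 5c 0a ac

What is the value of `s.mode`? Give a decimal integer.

-881

[0]=0x8f [1]=0x5c [2]=0x0a [3]=0xac (little-endian) → word 0xac0a5c8f
mode [0+:11] = (word>>0) & 0x7ff = 1167  ←
state [11+:15] = (word>>11) & 0x7fff = 331
opcode [26+:6] = (word>>26) & 0x3f = 43
mode signed 11b, MSB=1: 1167 - 2048 = -881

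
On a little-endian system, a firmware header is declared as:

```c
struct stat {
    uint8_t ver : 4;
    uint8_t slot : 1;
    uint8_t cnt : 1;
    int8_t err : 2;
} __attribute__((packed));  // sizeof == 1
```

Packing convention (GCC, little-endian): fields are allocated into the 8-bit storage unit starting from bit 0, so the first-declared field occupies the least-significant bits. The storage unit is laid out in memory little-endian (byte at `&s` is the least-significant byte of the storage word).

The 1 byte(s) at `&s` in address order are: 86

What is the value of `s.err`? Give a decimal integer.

[0]=0x86 (little-endian) → word 0x86
ver:4 @ bit 0 → (0x86>>0)&0xf = 0x6
slot:1 @ bit 4 → (0x86>>4)&0x1 = 0x0
cnt:1 @ bit 5 → (0x86>>5)&0x1 = 0x0
err:2 @ bit 6 → (0x86>>6)&0x3 = 0x2  ←
err signed 2b, MSB=1: 2 - 4 = -2

-2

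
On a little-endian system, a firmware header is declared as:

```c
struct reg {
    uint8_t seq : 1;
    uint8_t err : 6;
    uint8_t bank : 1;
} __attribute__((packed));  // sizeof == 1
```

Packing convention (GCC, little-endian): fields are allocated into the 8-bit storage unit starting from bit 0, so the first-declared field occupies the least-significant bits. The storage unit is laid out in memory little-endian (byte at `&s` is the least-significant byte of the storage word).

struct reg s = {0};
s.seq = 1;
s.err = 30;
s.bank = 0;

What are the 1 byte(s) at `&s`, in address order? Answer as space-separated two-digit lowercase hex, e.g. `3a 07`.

seq:1 = 1 → 0x1 << 0 → word 0x01
err:6 = 30 → 0x1e << 1 → word 0x3d
bank:1 = 0 → 0x0 << 7 → word 0x3d
word = 0x3d → little-endian bytes:
  [0]=0x3d

3d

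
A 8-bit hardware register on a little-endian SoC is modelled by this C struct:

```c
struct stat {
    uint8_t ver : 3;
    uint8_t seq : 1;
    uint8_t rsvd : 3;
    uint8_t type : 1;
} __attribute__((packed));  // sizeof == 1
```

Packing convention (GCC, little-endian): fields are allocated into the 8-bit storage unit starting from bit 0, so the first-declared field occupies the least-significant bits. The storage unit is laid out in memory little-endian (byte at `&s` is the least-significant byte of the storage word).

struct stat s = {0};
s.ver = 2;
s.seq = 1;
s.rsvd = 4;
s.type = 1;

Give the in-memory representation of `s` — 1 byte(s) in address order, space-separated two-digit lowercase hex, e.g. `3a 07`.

ca

ver:3 = 2 → 0x2 << 0 → word 0x02
seq:1 = 1 → 0x1 << 3 → word 0x0a
rsvd:3 = 4 → 0x4 << 4 → word 0x4a
type:1 = 1 → 0x1 << 7 → word 0xca
word = 0xca → little-endian bytes:
  [0]=0xca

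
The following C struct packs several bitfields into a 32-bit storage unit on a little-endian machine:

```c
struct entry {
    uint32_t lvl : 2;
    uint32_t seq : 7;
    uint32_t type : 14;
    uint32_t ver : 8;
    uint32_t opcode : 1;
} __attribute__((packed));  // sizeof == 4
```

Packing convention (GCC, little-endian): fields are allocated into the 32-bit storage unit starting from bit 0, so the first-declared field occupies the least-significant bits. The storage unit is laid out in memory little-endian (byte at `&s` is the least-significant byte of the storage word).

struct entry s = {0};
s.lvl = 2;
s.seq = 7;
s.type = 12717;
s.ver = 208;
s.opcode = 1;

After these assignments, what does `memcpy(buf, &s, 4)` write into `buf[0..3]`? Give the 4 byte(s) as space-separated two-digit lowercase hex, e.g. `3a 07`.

1e 5a 63 e8

lvl:2 = 2 → 0x2 << 0 → word 0x00000002
seq:7 = 7 → 0x7 << 2 → word 0x0000001e
type:14 = 12717 → 0x31ad << 9 → word 0x00635a1e
ver:8 = 208 → 0xd0 << 23 → word 0x68635a1e
opcode:1 = 1 → 0x1 << 31 → word 0xe8635a1e
word = 0xe8635a1e → little-endian bytes:
  [0]=0x1e  [1]=0x5a  [2]=0x63  [3]=0xe8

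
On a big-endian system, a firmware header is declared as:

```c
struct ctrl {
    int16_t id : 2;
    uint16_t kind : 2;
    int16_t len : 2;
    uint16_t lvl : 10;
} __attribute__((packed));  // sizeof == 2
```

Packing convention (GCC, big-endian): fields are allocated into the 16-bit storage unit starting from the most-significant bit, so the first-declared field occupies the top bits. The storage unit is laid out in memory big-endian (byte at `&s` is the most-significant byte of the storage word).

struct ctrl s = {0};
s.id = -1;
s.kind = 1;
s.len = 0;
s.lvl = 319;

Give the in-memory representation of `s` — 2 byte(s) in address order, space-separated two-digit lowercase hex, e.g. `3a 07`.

id:2 = -1 → 0x3 << 14 → word 0xc000
kind:2 = 1 → 0x1 << 12 → word 0xd000
len:2 = 0 → 0x0 << 10 → word 0xd000
lvl:10 = 319 → 0x13f << 0 → word 0xd13f
word = 0xd13f → big-endian bytes:
  [0]=0xd1  [1]=0x3f

d1 3f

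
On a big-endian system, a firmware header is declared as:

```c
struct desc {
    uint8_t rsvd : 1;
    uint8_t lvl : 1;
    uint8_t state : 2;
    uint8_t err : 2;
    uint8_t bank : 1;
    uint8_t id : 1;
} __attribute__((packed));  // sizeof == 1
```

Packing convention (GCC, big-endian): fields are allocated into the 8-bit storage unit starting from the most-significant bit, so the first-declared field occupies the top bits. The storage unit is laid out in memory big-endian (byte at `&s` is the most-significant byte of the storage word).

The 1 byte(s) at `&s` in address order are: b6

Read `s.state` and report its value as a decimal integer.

[0]=0xb6 (big-endian) → word 0xb6
rsvd [7+:1] = (word>>7) & 0x1 = 1
lvl [6+:1] = (word>>6) & 0x1 = 0
state [4+:2] = (word>>4) & 0x3 = 3  ←
err [2+:2] = (word>>2) & 0x3 = 1
bank [1+:1] = (word>>1) & 0x1 = 1
id [0+:1] = (word>>0) & 0x1 = 0

3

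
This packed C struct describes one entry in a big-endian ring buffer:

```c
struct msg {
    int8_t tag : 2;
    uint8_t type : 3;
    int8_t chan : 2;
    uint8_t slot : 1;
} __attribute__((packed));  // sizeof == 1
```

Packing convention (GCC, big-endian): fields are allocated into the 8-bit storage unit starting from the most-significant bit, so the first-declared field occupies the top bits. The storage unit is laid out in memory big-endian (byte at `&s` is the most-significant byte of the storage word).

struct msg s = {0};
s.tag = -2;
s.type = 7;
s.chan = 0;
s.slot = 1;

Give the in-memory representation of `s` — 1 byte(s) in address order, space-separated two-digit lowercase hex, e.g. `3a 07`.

b9

tag:2 = -2 → 0x2 << 6 → word 0x80
type:3 = 7 → 0x7 << 3 → word 0xb8
chan:2 = 0 → 0x0 << 1 → word 0xb8
slot:1 = 1 → 0x1 << 0 → word 0xb9
word = 0xb9 → big-endian bytes:
  [0]=0xb9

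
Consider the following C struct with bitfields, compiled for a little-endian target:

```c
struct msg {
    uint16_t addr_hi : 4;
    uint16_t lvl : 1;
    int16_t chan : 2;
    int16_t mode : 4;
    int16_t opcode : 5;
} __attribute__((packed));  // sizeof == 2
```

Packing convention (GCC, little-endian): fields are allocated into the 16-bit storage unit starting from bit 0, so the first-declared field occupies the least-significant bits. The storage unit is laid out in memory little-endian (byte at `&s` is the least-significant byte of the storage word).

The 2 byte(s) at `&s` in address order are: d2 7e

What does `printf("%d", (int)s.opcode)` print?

15

[0]=0xd2 [1]=0x7e (little-endian) → word 0x7ed2
addr_hi:4 @ bit 0 → (0x7ed2>>0)&0xf = 0x2
lvl:1 @ bit 4 → (0x7ed2>>4)&0x1 = 0x1
chan:2 @ bit 5 → (0x7ed2>>5)&0x3 = 0x2
mode:4 @ bit 7 → (0x7ed2>>7)&0xf = 0xd
opcode:5 @ bit 11 → (0x7ed2>>11)&0x1f = 0xf  ←
opcode signed 5b, MSB=0: value = 15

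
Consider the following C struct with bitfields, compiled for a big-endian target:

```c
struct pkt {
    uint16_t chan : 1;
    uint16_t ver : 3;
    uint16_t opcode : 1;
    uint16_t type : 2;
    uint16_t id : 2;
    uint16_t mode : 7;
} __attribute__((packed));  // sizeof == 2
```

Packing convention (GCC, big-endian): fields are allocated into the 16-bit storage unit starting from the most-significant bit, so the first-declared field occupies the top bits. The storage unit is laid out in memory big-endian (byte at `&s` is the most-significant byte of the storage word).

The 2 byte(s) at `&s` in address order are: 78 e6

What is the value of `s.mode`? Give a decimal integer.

[0]=0x78 [1]=0xe6 (big-endian) → word 0x78e6
chan:1 @ bit 15 → (0x78e6>>15)&0x1 = 0x0
ver:3 @ bit 12 → (0x78e6>>12)&0x7 = 0x7
opcode:1 @ bit 11 → (0x78e6>>11)&0x1 = 0x1
type:2 @ bit 9 → (0x78e6>>9)&0x3 = 0x0
id:2 @ bit 7 → (0x78e6>>7)&0x3 = 0x1
mode:7 @ bit 0 → (0x78e6>>0)&0x7f = 0x66  ←

102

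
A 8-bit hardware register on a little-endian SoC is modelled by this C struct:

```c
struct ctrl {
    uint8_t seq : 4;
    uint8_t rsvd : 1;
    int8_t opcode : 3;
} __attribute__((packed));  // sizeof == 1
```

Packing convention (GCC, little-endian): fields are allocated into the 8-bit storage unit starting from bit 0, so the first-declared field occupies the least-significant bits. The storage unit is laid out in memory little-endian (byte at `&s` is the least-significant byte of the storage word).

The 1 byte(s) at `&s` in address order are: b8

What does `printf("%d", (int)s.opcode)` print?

[0]=0xb8 (little-endian) → word 0xb8
seq [0+:4] = (word>>0) & 0xf = 8
rsvd [4+:1] = (word>>4) & 0x1 = 1
opcode [5+:3] = (word>>5) & 0x7 = 5  ←
opcode signed 3b, MSB=1: 5 - 8 = -3

-3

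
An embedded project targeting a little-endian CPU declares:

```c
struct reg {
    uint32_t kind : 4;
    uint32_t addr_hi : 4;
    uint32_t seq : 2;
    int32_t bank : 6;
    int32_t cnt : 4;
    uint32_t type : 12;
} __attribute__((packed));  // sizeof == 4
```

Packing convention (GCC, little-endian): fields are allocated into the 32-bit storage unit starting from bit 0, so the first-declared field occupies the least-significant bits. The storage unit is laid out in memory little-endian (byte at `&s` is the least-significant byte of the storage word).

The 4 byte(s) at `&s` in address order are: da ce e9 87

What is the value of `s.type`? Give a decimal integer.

2174

[0]=0xda [1]=0xce [2]=0xe9 [3]=0x87 (little-endian) → word 0x87e9ceda
kind [0+:4] = (word>>0) & 0xf = 10
addr_hi [4+:4] = (word>>4) & 0xf = 13
seq [8+:2] = (word>>8) & 0x3 = 2
bank [10+:6] = (word>>10) & 0x3f = 51
cnt [16+:4] = (word>>16) & 0xf = 9
type [20+:12] = (word>>20) & 0xfff = 2174  ←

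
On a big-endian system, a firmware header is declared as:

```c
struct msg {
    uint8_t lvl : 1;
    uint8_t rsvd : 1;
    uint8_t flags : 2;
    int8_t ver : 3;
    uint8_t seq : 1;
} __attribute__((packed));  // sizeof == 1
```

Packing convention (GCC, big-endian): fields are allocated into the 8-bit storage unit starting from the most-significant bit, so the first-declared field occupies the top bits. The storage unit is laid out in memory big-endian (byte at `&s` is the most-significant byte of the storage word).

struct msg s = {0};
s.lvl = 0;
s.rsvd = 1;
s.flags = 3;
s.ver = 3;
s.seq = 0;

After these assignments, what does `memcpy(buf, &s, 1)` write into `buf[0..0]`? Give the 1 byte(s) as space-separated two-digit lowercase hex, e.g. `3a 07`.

[7+:1] lvl=0 & 0x1 = 0x0; word=0x00
[6+:1] rsvd=1 & 0x1 = 0x1; word=0x40
[4+:2] flags=3 & 0x3 = 0x3; word=0x70
[1+:3] ver=3 & 0x7 = 0x3; word=0x76
[0+:1] seq=0 & 0x1 = 0x0; word=0x76
word = 0x76 → big-endian bytes:
  [0]=0x76

76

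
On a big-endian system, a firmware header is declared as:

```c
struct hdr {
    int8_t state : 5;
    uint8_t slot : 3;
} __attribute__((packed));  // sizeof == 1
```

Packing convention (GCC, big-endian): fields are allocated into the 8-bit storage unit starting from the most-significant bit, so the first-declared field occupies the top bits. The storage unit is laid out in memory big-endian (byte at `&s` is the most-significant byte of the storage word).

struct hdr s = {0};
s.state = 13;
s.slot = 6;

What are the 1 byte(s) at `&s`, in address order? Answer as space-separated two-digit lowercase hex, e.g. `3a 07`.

state (5b) val=13 bits=0xd at bit 3: 0x68
slot (3b) val=6 bits=0x6 at bit 0: 0x6e
word = 0x6e → big-endian bytes:
  [0]=0x6e

6e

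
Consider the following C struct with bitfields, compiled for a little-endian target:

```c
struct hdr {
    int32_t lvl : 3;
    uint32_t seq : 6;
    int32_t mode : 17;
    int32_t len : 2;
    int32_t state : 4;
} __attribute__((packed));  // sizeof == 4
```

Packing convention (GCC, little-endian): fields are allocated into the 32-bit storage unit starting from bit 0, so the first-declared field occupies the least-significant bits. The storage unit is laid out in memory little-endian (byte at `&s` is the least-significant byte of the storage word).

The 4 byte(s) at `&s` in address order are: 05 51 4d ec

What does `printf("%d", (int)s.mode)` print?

9896

[0]=0x05 [1]=0x51 [2]=0x4d [3]=0xec (little-endian) → word 0xec4d5105
lvl [0+:3] = (word>>0) & 0x7 = 5
seq [3+:6] = (word>>3) & 0x3f = 32
mode [9+:17] = (word>>9) & 0x1ffff = 9896  ←
len [26+:2] = (word>>26) & 0x3 = 3
state [28+:4] = (word>>28) & 0xf = 14
mode signed 17b, MSB=0: value = 9896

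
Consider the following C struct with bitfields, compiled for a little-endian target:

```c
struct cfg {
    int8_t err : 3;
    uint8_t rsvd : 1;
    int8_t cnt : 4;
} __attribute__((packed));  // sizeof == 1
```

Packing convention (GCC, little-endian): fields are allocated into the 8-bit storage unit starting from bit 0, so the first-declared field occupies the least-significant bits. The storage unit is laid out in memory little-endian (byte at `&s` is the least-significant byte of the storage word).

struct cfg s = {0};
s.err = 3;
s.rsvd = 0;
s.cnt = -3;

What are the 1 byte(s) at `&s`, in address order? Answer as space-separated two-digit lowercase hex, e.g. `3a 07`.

d3

err:3 = 3 → 0x3 << 0 → word 0x03
rsvd:1 = 0 → 0x0 << 3 → word 0x03
cnt:4 = -3 → 0xd << 4 → word 0xd3
word = 0xd3 → little-endian bytes:
  [0]=0xd3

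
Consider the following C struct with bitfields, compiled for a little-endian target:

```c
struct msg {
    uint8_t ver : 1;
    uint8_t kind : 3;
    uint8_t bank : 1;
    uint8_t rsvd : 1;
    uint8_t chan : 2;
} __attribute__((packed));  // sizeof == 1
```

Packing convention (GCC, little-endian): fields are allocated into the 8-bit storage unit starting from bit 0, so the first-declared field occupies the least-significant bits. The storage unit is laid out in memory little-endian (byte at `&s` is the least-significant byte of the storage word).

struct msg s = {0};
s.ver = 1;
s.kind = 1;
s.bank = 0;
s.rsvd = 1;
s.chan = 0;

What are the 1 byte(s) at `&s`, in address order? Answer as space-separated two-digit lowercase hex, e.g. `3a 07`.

[0+:1] ver=1 & 0x1 = 0x1; word=0x01
[1+:3] kind=1 & 0x7 = 0x1; word=0x03
[4+:1] bank=0 & 0x1 = 0x0; word=0x03
[5+:1] rsvd=1 & 0x1 = 0x1; word=0x23
[6+:2] chan=0 & 0x3 = 0x0; word=0x23
word = 0x23 → little-endian bytes:
  [0]=0x23

23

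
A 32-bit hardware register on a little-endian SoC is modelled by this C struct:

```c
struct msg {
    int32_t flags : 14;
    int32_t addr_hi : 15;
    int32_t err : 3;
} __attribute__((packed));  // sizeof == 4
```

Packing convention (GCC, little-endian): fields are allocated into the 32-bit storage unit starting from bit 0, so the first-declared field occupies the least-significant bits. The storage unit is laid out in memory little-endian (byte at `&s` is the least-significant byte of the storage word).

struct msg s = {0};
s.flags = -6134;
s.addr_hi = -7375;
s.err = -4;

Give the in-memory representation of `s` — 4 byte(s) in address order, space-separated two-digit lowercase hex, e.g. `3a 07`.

flags:14 = -6134 → 0x280a << 0 → word 0x0000280a
addr_hi:15 = -7375 → 0x6331 << 14 → word 0x18cc680a
err:3 = -4 → 0x4 << 29 → word 0x98cc680a
word = 0x98cc680a → little-endian bytes:
  [0]=0x0a  [1]=0x68  [2]=0xcc  [3]=0x98

0a 68 cc 98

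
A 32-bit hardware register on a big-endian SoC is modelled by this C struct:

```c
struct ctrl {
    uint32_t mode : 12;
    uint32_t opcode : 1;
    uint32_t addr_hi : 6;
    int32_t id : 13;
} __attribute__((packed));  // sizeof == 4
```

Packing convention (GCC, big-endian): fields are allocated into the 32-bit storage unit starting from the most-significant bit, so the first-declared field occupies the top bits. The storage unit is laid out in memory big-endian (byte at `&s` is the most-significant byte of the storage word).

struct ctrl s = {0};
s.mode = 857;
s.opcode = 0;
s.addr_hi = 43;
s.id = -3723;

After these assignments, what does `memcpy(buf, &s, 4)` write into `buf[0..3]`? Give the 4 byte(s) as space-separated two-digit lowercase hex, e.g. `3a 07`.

35 95 71 75

mode (12b) val=857 bits=0x359 at bit 20: 0x35900000
opcode (1b) val=0 bits=0x0 at bit 19: 0x35900000
addr_hi (6b) val=43 bits=0x2b at bit 13: 0x35956000
id (13b) val=-3723 bits=0x1175 at bit 0: 0x35957175
word = 0x35957175 → big-endian bytes:
  [0]=0x35  [1]=0x95  [2]=0x71  [3]=0x75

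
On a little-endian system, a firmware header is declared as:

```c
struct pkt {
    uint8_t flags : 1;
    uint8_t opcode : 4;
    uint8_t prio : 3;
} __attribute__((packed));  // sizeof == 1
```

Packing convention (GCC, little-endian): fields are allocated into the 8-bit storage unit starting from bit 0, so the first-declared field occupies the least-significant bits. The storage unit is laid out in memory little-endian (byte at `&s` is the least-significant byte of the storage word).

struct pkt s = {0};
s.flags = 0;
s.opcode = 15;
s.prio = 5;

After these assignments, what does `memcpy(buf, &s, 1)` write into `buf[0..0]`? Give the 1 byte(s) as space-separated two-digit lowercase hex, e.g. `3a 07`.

flags (1b) val=0 bits=0x0 at bit 0: 0x00
opcode (4b) val=15 bits=0xf at bit 1: 0x1e
prio (3b) val=5 bits=0x5 at bit 5: 0xbe
word = 0xbe → little-endian bytes:
  [0]=0xbe

be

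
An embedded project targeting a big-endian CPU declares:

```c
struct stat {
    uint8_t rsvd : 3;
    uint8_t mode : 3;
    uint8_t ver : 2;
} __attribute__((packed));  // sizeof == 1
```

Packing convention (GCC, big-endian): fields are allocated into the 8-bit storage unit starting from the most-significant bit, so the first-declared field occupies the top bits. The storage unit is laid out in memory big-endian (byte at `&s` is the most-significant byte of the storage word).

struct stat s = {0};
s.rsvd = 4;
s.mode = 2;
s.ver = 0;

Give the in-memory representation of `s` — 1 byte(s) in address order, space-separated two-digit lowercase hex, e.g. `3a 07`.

rsvd (3b) val=4 bits=0x4 at bit 5: 0x80
mode (3b) val=2 bits=0x2 at bit 2: 0x88
ver (2b) val=0 bits=0x0 at bit 0: 0x88
word = 0x88 → big-endian bytes:
  [0]=0x88

88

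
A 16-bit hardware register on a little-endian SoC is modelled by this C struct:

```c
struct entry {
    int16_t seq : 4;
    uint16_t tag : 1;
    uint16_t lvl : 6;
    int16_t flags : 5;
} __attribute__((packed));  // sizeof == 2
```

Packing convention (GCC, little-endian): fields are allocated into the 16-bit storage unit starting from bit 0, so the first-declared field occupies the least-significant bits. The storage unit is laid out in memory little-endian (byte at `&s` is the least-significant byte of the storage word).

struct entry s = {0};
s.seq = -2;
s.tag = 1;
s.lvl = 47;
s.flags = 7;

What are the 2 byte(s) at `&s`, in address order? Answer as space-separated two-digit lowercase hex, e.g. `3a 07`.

seq:4 = -2 → 0xe << 0 → word 0x000e
tag:1 = 1 → 0x1 << 4 → word 0x001e
lvl:6 = 47 → 0x2f << 5 → word 0x05fe
flags:5 = 7 → 0x7 << 11 → word 0x3dfe
word = 0x3dfe → little-endian bytes:
  [0]=0xfe  [1]=0x3d

fe 3d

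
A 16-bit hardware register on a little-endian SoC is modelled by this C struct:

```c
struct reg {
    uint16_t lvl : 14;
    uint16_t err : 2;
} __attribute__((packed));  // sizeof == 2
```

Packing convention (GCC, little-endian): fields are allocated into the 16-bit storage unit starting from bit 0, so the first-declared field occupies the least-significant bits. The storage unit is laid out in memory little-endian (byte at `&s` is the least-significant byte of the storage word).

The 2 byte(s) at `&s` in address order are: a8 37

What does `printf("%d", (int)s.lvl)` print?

14248

[0]=0xa8 [1]=0x37 (little-endian) → word 0x37a8
lvl [0+:14] = (word>>0) & 0x3fff = 14248  ←
err [14+:2] = (word>>14) & 0x3 = 0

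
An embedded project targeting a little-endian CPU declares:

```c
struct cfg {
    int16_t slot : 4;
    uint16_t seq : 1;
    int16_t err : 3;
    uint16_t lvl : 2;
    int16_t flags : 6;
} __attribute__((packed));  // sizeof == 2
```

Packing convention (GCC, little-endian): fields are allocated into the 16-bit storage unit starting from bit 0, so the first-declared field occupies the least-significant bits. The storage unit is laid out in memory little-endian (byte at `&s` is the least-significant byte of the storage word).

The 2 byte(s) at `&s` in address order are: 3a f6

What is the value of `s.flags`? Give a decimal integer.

[0]=0x3a [1]=0xf6 (little-endian) → word 0xf63a
slot [0+:4] = (word>>0) & 0xf = 10
seq [4+:1] = (word>>4) & 0x1 = 1
err [5+:3] = (word>>5) & 0x7 = 1
lvl [8+:2] = (word>>8) & 0x3 = 2
flags [10+:6] = (word>>10) & 0x3f = 61  ←
flags signed 6b, MSB=1: 61 - 64 = -3

-3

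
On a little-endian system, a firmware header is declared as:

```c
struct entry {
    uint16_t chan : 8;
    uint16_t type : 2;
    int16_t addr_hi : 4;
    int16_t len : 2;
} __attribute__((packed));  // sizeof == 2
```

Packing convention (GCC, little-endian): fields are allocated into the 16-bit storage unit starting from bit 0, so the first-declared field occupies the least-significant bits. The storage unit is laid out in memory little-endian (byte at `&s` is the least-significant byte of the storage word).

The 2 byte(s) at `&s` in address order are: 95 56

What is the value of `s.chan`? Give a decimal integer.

149

[0]=0x95 [1]=0x56 (little-endian) → word 0x5695
chan:8 @ bit 0 → (0x5695>>0)&0xff = 0x95  ←
type:2 @ bit 8 → (0x5695>>8)&0x3 = 0x2
addr_hi:4 @ bit 10 → (0x5695>>10)&0xf = 0x5
len:2 @ bit 14 → (0x5695>>14)&0x3 = 0x1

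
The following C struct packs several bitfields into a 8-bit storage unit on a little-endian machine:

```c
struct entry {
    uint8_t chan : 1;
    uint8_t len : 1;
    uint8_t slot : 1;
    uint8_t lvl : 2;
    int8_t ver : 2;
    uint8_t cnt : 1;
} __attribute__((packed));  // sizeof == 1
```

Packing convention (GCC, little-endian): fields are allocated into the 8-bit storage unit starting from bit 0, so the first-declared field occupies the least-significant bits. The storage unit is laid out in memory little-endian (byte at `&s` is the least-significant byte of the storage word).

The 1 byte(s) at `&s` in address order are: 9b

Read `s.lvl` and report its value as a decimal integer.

3

[0]=0x9b (little-endian) → word 0x9b
chan:1 @ bit 0 → (0x9b>>0)&0x1 = 0x1
len:1 @ bit 1 → (0x9b>>1)&0x1 = 0x1
slot:1 @ bit 2 → (0x9b>>2)&0x1 = 0x0
lvl:2 @ bit 3 → (0x9b>>3)&0x3 = 0x3  ←
ver:2 @ bit 5 → (0x9b>>5)&0x3 = 0x0
cnt:1 @ bit 7 → (0x9b>>7)&0x1 = 0x1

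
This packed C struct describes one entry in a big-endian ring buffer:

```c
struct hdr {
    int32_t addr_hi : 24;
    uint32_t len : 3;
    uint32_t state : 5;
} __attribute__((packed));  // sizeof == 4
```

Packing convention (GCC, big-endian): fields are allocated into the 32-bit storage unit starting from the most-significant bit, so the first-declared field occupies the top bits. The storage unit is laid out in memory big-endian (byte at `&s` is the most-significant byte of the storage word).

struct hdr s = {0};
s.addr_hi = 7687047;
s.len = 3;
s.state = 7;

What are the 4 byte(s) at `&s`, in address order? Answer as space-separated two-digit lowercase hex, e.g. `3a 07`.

addr_hi (24b) val=7687047 bits=0x754b87 at bit 8: 0x754b8700
len (3b) val=3 bits=0x3 at bit 5: 0x754b8760
state (5b) val=7 bits=0x7 at bit 0: 0x754b8767
word = 0x754b8767 → big-endian bytes:
  [0]=0x75  [1]=0x4b  [2]=0x87  [3]=0x67

75 4b 87 67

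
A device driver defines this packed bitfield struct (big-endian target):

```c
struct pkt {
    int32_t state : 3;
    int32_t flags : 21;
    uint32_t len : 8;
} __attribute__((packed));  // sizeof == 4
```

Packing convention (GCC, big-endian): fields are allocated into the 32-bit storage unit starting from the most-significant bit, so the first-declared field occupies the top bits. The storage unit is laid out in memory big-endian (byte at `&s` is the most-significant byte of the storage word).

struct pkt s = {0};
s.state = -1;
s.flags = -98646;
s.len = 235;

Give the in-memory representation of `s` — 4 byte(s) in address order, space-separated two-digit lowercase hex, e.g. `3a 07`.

state:3 = -1 → 0x7 << 29 → word 0xe0000000
flags:21 = -98646 → 0x1e7eaa << 8 → word 0xfe7eaa00
len:8 = 235 → 0xeb << 0 → word 0xfe7eaaeb
word = 0xfe7eaaeb → big-endian bytes:
  [0]=0xfe  [1]=0x7e  [2]=0xaa  [3]=0xeb

fe 7e aa eb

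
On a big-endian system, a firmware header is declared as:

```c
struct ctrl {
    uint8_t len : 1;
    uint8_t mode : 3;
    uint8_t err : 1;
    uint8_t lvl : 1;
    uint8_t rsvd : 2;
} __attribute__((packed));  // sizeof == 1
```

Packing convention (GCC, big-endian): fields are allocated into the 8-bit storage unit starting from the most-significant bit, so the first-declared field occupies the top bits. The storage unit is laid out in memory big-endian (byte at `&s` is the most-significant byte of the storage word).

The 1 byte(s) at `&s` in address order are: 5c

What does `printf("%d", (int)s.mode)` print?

[0]=0x5c (big-endian) → word 0x5c
len:1 @ bit 7 → (0x5c>>7)&0x1 = 0x0
mode:3 @ bit 4 → (0x5c>>4)&0x7 = 0x5  ←
err:1 @ bit 3 → (0x5c>>3)&0x1 = 0x1
lvl:1 @ bit 2 → (0x5c>>2)&0x1 = 0x1
rsvd:2 @ bit 0 → (0x5c>>0)&0x3 = 0x0

5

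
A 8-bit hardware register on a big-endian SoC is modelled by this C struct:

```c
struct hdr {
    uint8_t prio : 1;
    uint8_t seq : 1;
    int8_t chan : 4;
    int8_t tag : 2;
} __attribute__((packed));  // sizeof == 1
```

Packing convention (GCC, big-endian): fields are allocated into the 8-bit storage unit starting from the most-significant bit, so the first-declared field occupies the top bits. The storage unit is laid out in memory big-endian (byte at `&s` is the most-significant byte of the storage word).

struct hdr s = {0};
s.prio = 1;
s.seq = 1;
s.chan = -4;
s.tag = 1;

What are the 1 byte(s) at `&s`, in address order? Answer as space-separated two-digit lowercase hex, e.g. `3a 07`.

f1

prio (1b) val=1 bits=0x1 at bit 7: 0x80
seq (1b) val=1 bits=0x1 at bit 6: 0xc0
chan (4b) val=-4 bits=0xc at bit 2: 0xf0
tag (2b) val=1 bits=0x1 at bit 0: 0xf1
word = 0xf1 → big-endian bytes:
  [0]=0xf1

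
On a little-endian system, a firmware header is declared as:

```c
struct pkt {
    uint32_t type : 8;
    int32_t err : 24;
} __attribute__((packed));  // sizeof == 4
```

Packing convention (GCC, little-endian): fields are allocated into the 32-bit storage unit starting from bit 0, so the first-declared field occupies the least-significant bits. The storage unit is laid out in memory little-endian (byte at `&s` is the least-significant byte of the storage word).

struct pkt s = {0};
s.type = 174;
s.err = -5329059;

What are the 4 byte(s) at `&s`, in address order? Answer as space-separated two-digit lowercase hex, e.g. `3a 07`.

type (8b) val=174 bits=0xae at bit 0: 0x000000ae
err (24b) val=-5329059 bits=0xaeaf5d at bit 8: 0xaeaf5dae
word = 0xaeaf5dae → little-endian bytes:
  [0]=0xae  [1]=0x5d  [2]=0xaf  [3]=0xae

ae 5d af ae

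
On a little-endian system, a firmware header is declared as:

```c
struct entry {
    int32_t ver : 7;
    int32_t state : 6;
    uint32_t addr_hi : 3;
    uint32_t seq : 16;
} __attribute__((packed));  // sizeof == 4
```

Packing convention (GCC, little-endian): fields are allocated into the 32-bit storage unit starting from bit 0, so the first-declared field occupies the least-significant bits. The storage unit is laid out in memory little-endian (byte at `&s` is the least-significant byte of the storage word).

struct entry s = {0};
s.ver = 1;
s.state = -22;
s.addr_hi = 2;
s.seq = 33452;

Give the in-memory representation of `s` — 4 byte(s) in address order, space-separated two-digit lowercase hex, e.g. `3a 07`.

01 55 ac 82

ver:7 = 1 → 0x1 << 0 → word 0x00000001
state:6 = -22 → 0x2a << 7 → word 0x00001501
addr_hi:3 = 2 → 0x2 << 13 → word 0x00005501
seq:16 = 33452 → 0x82ac << 16 → word 0x82ac5501
word = 0x82ac5501 → little-endian bytes:
  [0]=0x01  [1]=0x55  [2]=0xac  [3]=0x82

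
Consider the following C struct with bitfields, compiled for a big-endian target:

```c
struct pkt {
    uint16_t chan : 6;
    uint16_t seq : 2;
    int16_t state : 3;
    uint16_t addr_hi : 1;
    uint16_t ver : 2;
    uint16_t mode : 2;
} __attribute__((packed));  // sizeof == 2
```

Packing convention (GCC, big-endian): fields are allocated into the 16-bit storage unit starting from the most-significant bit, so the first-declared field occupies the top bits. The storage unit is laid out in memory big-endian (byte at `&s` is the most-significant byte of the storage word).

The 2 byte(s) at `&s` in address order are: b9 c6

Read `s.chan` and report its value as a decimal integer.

46

[0]=0xb9 [1]=0xc6 (big-endian) → word 0xb9c6
chan:6 @ bit 10 → (0xb9c6>>10)&0x3f = 0x2e  ←
seq:2 @ bit 8 → (0xb9c6>>8)&0x3 = 0x1
state:3 @ bit 5 → (0xb9c6>>5)&0x7 = 0x6
addr_hi:1 @ bit 4 → (0xb9c6>>4)&0x1 = 0x0
ver:2 @ bit 2 → (0xb9c6>>2)&0x3 = 0x1
mode:2 @ bit 0 → (0xb9c6>>0)&0x3 = 0x2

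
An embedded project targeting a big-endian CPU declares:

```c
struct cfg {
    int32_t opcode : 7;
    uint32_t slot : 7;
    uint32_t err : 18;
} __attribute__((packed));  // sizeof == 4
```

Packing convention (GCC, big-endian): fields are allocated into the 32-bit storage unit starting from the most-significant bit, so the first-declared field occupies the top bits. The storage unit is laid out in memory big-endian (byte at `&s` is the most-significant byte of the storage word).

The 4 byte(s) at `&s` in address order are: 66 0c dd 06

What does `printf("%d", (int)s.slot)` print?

[0]=0x66 [1]=0x0c [2]=0xdd [3]=0x06 (big-endian) → word 0x660cdd06
opcode:7 @ bit 25 → (0x660cdd06>>25)&0x7f = 0x33
slot:7 @ bit 18 → (0x660cdd06>>18)&0x7f = 0x3  ←
err:18 @ bit 0 → (0x660cdd06>>0)&0x3ffff = 0xdd06

3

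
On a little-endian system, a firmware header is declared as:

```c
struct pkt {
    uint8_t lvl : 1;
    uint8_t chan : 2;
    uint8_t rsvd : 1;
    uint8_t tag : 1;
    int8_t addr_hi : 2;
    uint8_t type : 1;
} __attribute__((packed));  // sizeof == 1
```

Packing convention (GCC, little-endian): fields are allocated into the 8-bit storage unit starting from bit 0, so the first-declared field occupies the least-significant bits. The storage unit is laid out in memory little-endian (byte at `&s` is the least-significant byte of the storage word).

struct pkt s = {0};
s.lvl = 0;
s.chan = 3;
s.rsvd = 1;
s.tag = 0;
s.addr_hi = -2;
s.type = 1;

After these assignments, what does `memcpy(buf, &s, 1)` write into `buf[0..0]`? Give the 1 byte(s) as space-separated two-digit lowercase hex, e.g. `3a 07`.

[0+:1] lvl=0 & 0x1 = 0x0; word=0x00
[1+:2] chan=3 & 0x3 = 0x3; word=0x06
[3+:1] rsvd=1 & 0x1 = 0x1; word=0x0e
[4+:1] tag=0 & 0x1 = 0x0; word=0x0e
[5+:2] addr_hi=-2 & 0x3 = 0x2; word=0x4e
[7+:1] type=1 & 0x1 = 0x1; word=0xce
word = 0xce → little-endian bytes:
  [0]=0xce

ce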